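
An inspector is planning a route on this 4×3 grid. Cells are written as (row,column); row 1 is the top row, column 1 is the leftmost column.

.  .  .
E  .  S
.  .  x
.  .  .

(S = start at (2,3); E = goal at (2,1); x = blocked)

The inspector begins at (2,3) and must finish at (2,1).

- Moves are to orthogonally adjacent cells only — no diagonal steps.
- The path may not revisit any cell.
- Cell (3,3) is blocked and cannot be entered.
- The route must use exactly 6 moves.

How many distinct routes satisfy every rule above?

2

Need simple routes of exactly 6 moves from (2,3) to (2,1) (Manhattan distance 2, so 2 moves are spent on a detour and 2 undoing it).
Enumerating: (2,3) (1,3) (1,2) (2,2) (3,2) (3,1) (2,1) | (2,3) (2,2) (3,2) (4,2) (4,1) (3,1) (2,1).
That gives 2 routes.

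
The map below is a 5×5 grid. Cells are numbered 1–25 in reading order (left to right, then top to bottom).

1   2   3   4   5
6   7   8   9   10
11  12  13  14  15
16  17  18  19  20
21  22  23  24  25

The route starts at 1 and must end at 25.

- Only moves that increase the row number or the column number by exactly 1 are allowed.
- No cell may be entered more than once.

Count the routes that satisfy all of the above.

70

A right/down-only route from 1 to 25 makes exactly 4 down-moves and 4 right-moves in some order.
With no other constraints that would be C(8,4) = 70 routes.
That gives 70 routes.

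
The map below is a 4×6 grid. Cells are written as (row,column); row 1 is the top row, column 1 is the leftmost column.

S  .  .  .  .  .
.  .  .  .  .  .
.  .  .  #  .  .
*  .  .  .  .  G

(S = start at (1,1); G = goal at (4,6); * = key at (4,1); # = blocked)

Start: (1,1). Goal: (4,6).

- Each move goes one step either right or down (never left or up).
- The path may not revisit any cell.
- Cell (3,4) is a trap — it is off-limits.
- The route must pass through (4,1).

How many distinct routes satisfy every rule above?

A right/down-only route from (1,1) to (4,6) makes exactly 3 down-moves and 5 right-moves in some order.
With no other constraints that would be C(8,3) = 56 routes.
Split at (4,1) and multiply the segment counts (each segment already excludes blocked cells): (1,1)→(4,1): 1; (4,1)→(4,6): 1; product = 1.
That gives 1 route.

1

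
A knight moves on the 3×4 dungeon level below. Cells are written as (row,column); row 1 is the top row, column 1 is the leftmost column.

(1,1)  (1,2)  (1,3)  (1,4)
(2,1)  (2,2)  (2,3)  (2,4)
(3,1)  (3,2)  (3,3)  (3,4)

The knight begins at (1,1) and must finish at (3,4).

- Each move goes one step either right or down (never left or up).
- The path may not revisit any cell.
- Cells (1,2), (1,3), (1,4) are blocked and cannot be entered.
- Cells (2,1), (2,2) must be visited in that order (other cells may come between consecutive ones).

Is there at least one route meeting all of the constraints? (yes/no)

yes

One route that works: (1,1) → (2,1) → (2,2) → (3,2) → (3,3) → (3,4).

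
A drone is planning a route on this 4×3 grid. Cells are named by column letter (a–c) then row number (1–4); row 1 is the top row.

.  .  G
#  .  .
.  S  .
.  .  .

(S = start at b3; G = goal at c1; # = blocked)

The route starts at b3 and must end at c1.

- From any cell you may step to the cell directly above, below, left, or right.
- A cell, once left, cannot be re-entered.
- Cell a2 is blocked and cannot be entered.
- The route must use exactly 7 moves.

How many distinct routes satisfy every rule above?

Need simple routes of exactly 7 moves from b3 to c1 (Manhattan distance 3, so 2 moves are spent on a detour and 2 undoing it).
Enumerating: b3 b4 c4 c3 c2 b2 b1 c1 | b3 a3 a4 b4 c4 c3 c2 c1.
That gives 2 routes.

2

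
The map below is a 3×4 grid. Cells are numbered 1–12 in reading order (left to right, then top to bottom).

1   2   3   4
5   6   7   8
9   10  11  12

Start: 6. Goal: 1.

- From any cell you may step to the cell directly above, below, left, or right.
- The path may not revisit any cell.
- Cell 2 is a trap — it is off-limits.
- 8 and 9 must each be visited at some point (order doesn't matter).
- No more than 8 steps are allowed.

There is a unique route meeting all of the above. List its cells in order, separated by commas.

6, 7, 8, 12, 11, 10, 9, 5, 1

The 8-move cap with required stops at 8, 9 leaves no slack for detours.
Route from 6: 2× right (reaching 8), down to 12, 3× left (reaching 9), 2× up (reaching 1) — 8 moves in all.
Check: all required cells visited; 8 ≤ 8 moves.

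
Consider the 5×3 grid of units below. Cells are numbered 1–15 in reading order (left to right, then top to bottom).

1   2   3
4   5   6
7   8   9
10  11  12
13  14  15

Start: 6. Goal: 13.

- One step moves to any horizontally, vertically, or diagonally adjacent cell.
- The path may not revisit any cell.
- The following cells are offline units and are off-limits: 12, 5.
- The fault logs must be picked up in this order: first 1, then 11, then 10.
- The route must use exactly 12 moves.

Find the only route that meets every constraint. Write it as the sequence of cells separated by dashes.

6 - 3 - 2 - 1 - 4 - 7 - 8 - 9 - 11 - 15 - 14 - 10 - 13

The waypoints must appear in the order 1, 11, 10, with no cell reused.
Route from 6: up to 3, 2× left (reaching 1), 2× down (reaching 7), 2× right (reaching 9), down-left to 11, down-right to 15, left to 14, up-left to 10, down to 13 — 12 moves in all.
Check: order respected (1 at step 3, 11 at step 8, 10 at step 11); 12 moves as required.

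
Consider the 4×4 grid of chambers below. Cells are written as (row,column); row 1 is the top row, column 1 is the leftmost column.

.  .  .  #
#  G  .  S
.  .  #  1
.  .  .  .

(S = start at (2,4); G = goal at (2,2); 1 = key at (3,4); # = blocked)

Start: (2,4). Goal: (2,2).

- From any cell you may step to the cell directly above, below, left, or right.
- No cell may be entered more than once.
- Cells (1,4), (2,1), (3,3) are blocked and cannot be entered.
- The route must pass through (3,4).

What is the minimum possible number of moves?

Any route passes through (3,4) somewhere between (2,4) and (2,2). Summing Manhattan distances along the two legs ((2,4) → (3,4) → (2,2)) gives a lower bound of 1 + 3 = 4 moves.
The shortest route satisfying every rule uses 6 moves: (2,4) → (3,4) → (4,4) → (4,3) → (4,2) → (3,2) → (2,2).
The no-revisit rule (legs can't share cells) pushes the minimum above the 4-move bound; an exhaustive check rules out every length from 4 to 5, leaving 6 as the minimum.

6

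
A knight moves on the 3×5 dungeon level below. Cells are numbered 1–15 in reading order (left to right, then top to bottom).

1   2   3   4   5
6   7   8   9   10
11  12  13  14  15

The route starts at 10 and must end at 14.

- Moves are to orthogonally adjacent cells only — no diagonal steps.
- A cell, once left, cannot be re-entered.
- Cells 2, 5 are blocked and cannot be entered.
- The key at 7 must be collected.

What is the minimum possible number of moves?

6

Any route passes through 7 somewhere between 10 and 14. Summing Manhattan distances along the two legs (10 → 7 → 14) gives a lower bound of 3 + 3 = 6 moves.
A route of 6 moves achieves this: 10 → 9 → 8 → 7 → 12 → 13 → 14.
Since 6 matches the lower bound, it is optimal.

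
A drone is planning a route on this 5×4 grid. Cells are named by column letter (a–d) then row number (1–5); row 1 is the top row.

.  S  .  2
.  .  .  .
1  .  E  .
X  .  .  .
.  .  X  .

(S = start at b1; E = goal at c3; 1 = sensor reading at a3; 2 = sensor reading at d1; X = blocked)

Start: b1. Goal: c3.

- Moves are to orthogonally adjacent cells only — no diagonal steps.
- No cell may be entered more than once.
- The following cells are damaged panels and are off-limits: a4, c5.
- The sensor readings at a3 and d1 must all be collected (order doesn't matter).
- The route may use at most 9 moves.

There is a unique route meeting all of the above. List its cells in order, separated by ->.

b1 -> c1 -> d1 -> d2 -> c2 -> b2 -> a2 -> a3 -> b3 -> c3

The budget equals the shortest possible length, so every move has to be on a shortest route through the required cells.
Route from b1: right 2 to d1, down 1 to d2, left 3 to a2, down 1 to a3, right 2 to c3 — 9 moves in all.
Check: all required cells visited; 9 ≤ 9 moves.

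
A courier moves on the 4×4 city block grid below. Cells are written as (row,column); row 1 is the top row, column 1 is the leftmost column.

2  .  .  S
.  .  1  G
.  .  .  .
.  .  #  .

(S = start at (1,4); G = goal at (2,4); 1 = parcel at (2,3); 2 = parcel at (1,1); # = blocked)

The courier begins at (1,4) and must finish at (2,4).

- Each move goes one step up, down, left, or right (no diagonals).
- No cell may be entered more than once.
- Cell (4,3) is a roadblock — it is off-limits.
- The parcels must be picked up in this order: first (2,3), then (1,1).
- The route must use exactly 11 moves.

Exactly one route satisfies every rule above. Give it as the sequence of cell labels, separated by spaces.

The waypoints must appear in the order (2,3), (1,1), with no cell reused.
Route from (1,4): left to (1,3), down to (2,3), left to (2,2), up to (1,2), left to (1,1), 2× down (reaching (3,1)), 3× right (reaching (3,4)), up to (2,4) — 11 moves in all.
Check: order respected (1 at step 2, 2 at step 5); 11 moves as required.

(1,4) (1,3) (2,3) (2,2) (1,2) (1,1) (2,1) (3,1) (3,2) (3,3) (3,4) (2,4)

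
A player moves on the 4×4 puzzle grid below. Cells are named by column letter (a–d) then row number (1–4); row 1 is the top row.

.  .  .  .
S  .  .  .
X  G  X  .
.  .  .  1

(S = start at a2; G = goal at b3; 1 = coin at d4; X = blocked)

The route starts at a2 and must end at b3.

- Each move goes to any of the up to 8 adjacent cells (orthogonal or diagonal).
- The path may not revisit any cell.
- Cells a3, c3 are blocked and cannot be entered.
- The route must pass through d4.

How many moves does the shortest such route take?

6

Any route passes through d4 somewhere between a2 and b3. Summing Chebyshev distances along the two legs (a2 → d4 → b3) gives a lower bound of 3 + 2 = 5 moves.
The shortest route satisfying every rule uses 6 moves: a2 → b1 → c2 → d3 → d4 → c4 → b3.
The no-revisit rule (legs can't share cells) pushes the minimum above the 5-move bound; an exhaustive check rules out every length from 5 to 5, leaving 6 as the minimum.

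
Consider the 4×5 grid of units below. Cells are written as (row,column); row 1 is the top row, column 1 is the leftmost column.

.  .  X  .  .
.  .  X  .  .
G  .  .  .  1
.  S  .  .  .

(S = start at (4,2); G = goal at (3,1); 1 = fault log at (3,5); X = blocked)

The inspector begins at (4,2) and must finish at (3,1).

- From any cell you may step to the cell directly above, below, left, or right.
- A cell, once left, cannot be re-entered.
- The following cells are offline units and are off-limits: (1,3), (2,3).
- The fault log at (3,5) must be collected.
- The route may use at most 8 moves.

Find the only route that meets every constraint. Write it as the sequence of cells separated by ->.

Any route must reach (3,5) and still end at (3,1) within 8 moves, so the order of the required stops is forced.
Route from (4,2): 3× right (reaching (4,5)), up to (3,5), 4× left (reaching (3,1)) — 8 moves in all.
Check: all required cells visited; 8 ≤ 8 moves.

(4,2) -> (4,3) -> (4,4) -> (4,5) -> (3,5) -> (3,4) -> (3,3) -> (3,2) -> (3,1)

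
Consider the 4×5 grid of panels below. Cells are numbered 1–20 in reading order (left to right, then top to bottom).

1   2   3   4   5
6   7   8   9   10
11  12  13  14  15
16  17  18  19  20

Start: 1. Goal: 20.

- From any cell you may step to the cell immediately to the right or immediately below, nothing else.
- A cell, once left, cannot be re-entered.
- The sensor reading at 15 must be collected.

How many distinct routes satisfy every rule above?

15

A right/down-only route from 1 to 20 makes exactly 3 down-moves and 4 right-moves in some order.
With no other constraints that would be C(7,3) = 35 routes.
Split at 15 and multiply the segment counts: 1→15: 15; 15→20: 1; product = 15.
That gives 15 routes.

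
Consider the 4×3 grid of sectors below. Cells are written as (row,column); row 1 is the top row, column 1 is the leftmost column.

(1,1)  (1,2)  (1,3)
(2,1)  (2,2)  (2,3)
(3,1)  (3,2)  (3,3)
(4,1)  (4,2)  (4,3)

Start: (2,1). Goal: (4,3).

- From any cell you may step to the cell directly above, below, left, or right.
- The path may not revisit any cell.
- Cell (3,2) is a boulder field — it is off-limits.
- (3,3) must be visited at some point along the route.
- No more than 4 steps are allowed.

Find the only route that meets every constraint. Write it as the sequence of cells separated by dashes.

(2,1) - (2,2) - (2,3) - (3,3) - (4,3)

Any route must reach (3,3) and still end at (4,3) within 4 moves, so the order of the required stops is forced.
Route from (2,1): 2× right (reaching (2,3)), 2× down (reaching (4,3)) — 4 moves in all.
Check: all required cells visited; 4 ≤ 4 moves.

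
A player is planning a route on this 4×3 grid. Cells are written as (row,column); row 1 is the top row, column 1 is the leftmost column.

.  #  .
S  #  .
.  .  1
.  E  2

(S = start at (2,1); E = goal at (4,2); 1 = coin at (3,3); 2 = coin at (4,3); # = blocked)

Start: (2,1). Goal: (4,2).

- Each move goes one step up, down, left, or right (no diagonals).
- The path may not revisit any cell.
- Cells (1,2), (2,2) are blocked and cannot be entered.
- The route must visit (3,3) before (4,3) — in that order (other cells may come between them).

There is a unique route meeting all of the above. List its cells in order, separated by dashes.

The waypoints must appear in the order (3,3), (4,3), with no cell reused.
Route from (2,1): down to (3,1), 2× right (reaching (3,3)), down to (4,3), left to (4,2) — 5 moves in all.
Check: order respected (1 at step 3, 2 at step 4).

(2,1) - (3,1) - (3,2) - (3,3) - (4,3) - (4,2)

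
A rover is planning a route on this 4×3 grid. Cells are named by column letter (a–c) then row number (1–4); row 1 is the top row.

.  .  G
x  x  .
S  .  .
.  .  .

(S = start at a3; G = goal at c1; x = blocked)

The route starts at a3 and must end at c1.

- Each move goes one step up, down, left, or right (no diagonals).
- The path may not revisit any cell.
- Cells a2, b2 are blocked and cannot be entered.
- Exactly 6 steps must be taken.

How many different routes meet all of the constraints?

Need simple routes of exactly 6 moves from a3 to c1 (Manhattan distance 4, so 1 moves are spent on a detour and 1 undoing it).
Enumerating: a3 a4 b4 b3 c3 c2 c1 | a3 a4 b4 c4 c3 c2 c1 | a3 b3 b4 c4 c3 c2 c1.
That gives 3 routes.

3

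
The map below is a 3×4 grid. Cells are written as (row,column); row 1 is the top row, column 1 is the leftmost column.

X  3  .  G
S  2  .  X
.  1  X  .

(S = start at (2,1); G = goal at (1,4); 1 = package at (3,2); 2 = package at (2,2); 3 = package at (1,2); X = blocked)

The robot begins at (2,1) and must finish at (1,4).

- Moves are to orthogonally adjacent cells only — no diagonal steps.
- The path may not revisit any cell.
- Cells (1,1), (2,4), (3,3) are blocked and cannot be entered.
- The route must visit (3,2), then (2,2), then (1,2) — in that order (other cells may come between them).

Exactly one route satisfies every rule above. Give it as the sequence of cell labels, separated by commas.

The waypoints must appear in the order (3,2), (2,2), (1,2), with no cell reused.
Route from (2,1): down to (3,1), right to (3,2), 2× up (reaching (1,2)), 2× right (reaching (1,4)) — 6 moves in all.
Check: order respected (1 at step 2, 2 at step 3, 3 at step 4).

(2,1), (3,1), (3,2), (2,2), (1,2), (1,3), (1,4)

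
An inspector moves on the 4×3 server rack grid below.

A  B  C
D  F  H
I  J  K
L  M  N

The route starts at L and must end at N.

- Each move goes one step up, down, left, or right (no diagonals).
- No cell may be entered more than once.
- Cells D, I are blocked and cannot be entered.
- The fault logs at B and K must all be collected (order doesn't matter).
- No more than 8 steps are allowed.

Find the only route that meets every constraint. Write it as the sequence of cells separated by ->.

Any route must reach B and K and still end at N within 8 moves, so the order of the required stops is forced.
Route from L: right 1 to M, up 3 to B, right 1 to C, down 3 to N — 8 moves in all.
Check: all required cells visited; 8 ≤ 8 moves.

L -> M -> J -> F -> B -> C -> H -> K -> N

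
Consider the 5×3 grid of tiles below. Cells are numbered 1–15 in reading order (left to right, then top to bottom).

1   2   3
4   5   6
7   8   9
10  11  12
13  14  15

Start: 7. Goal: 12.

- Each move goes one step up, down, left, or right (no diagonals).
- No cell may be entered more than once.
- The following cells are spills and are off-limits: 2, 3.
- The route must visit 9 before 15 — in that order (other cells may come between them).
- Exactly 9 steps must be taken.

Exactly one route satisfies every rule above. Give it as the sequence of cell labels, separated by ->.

The waypoints must appear in the order 9, 15, with no cell reused.
Route from 7: up to 4, 2× right (reaching 6), down to 9, left to 8, 2× down (reaching 14), right to 15, up to 12 — 9 moves in all.
Check: order respected (9 at step 4, 15 at step 8); 9 moves as required.

7 -> 4 -> 5 -> 6 -> 9 -> 8 -> 11 -> 14 -> 15 -> 12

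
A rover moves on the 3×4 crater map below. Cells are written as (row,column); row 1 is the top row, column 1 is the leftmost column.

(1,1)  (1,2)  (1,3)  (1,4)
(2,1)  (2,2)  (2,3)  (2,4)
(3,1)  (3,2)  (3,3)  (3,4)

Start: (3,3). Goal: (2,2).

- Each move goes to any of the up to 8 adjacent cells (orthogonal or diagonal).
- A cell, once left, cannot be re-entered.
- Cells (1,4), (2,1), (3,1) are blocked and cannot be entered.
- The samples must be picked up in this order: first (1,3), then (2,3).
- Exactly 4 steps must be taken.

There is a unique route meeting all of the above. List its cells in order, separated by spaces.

The waypoints must appear in the order (1,3), (2,3), with no cell reused.
Route from (3,3): up-right 1 to (2,4), up-left 1 to (1,3), down 1 to (2,3), left 1 to (2,2) — 4 moves in all.
Check: order respected ((1,3) at step 2, (2,3) at step 3); 4 moves as required.

(3,3) (2,4) (1,3) (2,3) (2,2)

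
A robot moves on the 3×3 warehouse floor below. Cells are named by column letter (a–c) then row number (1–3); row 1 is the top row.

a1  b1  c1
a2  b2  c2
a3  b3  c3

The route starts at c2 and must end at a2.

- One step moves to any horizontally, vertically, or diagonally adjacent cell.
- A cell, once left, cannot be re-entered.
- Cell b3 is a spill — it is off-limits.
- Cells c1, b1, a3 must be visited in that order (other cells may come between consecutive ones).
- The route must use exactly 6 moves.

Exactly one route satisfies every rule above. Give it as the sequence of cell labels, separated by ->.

The waypoints must appear in the order c1, b1, a3, with no cell reused.
Route from c2: up 1 to c1, left 2 to a1, down-right 1 to b2, down-left 1 to a3, up 1 to a2 — 6 moves in all.
Check: order respected (c1 at step 1, b1 at step 2, a3 at step 5); 6 moves as required.

c2 -> c1 -> b1 -> a1 -> b2 -> a3 -> a2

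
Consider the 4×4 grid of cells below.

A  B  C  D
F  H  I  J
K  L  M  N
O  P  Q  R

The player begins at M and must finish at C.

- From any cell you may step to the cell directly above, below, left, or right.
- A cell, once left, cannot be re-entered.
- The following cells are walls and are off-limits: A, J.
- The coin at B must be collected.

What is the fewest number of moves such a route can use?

4

Any route passes through B somewhere between M and C. Summing Manhattan distances along the two legs (M → B → C) gives a lower bound of 3 + 1 = 4 moves.
A route of 4 moves achieves this: M → I → H → B → C.
Since 4 matches the lower bound, it is optimal.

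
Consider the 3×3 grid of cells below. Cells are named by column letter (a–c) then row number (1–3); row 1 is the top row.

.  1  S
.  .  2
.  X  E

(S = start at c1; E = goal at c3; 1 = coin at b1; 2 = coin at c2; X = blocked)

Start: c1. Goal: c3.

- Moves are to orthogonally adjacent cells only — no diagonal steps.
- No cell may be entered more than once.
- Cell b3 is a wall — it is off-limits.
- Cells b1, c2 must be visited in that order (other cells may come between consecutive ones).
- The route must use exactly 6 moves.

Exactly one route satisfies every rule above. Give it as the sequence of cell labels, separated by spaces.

The waypoints must appear in the order b1, c2, with no cell reused.
Route from c1: 2× left (reaching a1), down to a2, 2× right (reaching c2), down to c3 — 6 moves in all.
Check: order respected (1 at step 1, 2 at step 5); 6 moves as required.

c1 b1 a1 a2 b2 c2 c3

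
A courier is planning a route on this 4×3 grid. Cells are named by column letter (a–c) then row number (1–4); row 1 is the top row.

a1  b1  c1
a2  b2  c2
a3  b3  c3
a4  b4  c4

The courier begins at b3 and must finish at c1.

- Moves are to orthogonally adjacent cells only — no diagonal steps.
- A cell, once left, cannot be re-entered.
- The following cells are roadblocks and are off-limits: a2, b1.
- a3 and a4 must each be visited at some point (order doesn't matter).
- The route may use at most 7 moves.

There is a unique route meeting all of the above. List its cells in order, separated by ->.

b3 -> a3 -> a4 -> b4 -> c4 -> c3 -> c2 -> c1

The budget equals the shortest possible length, so every move has to be on a shortest route through the required cells.
Route from b3: left 1 to a3, down 1 to a4, right 2 to c4, up 3 to c1 — 7 moves in all.
Check: all required cells visited; 7 ≤ 7 moves.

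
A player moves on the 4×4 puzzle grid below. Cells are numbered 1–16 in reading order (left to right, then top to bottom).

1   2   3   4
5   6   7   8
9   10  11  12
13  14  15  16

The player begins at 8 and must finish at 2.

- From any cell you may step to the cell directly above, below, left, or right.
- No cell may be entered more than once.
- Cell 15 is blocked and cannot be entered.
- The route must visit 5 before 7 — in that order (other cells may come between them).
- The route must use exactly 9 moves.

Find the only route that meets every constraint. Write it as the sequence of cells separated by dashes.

The waypoints must appear in the order 5, 7, with no cell reused.
Route from 8: down to 12, 3× left (reaching 9), up to 5, 2× right (reaching 7), up to 3, left to 2 — 9 moves in all.
Check: order respected (5 at step 5, 7 at step 7); 9 moves as required.

8 - 12 - 11 - 10 - 9 - 5 - 6 - 7 - 3 - 2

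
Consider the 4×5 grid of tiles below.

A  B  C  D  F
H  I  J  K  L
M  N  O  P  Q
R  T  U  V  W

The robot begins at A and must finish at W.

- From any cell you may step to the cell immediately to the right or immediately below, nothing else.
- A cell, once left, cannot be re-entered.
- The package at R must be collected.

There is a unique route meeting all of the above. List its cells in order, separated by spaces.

Moves only go right or down, so the column and row indices never decrease.
Route from A: 3× down (reaching R), 4× right (reaching W) — 7 moves in all.
Check: all required cells visited.

A H M R T U V W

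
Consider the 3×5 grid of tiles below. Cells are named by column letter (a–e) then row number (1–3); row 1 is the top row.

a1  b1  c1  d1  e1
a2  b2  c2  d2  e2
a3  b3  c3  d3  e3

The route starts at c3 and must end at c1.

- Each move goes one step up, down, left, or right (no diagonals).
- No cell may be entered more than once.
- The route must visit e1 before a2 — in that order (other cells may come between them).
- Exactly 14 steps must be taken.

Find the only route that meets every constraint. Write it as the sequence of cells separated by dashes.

c3 - d3 - e3 - e2 - e1 - d1 - d2 - c2 - b2 - b3 - a3 - a2 - a1 - b1 - c1

The waypoints must appear in the order e1, a2, with no cell reused.
Route from c3: right 2 to e3, up 2 to e1, left 1 to d1, down 1 to d2, left 2 to b2, down 1 to b3, left 1 to a3, up 2 to a1, right 2 to c1 — 14 moves in all.
Check: order respected (e1 at step 4, a2 at step 11); 14 moves as required.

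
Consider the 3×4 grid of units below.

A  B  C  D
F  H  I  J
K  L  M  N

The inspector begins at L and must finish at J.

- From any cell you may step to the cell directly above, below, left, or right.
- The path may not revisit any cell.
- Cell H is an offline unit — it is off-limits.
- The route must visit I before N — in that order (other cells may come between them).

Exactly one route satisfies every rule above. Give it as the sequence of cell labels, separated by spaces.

L K F A B C I M N J

The waypoints must appear in the order I, N, with no cell reused.
Route from L: left 1 to K, up 2 to A, right 2 to C, down 2 to M, right 1 to N, up 1 to J — 9 moves in all.
Check: order respected (I at step 6, N at step 8).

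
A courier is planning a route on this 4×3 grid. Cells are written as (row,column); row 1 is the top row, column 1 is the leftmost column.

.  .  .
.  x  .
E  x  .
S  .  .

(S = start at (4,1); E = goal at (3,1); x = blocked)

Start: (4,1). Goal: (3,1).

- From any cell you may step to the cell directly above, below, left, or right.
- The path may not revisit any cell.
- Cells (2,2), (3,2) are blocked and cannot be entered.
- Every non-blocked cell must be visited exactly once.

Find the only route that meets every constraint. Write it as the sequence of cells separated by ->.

Need to visit all 10 open cells exactly once, starting at (4,1) and ending at (3,1).
Cell (1,1) has only two open neighbours ((2,1) and (1,2)), so the path must pass straight through it: one of those is the cell it's entered from and the other is where it exits.
Route from (4,1): right 2 to (4,3), up 3 to (1,3), left 2 to (1,1), down 2 to (3,1) — 9 moves in all.
Check: all 10 open cells covered.

(4,1) -> (4,2) -> (4,3) -> (3,3) -> (2,3) -> (1,3) -> (1,2) -> (1,1) -> (2,1) -> (3,1)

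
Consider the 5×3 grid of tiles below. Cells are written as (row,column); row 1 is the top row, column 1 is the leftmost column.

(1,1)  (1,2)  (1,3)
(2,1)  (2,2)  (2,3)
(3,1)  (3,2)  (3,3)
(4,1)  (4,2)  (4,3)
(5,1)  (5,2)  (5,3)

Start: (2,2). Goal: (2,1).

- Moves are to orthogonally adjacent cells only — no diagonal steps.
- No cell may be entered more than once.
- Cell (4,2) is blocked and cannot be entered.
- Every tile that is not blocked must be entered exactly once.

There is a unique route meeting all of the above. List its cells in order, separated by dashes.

Need to visit all 14 open cells exactly once, starting at (2,2) and ending at (2,1).
Route from (2,2): down 1 to (3,2), left 1 to (3,1), down 2 to (5,1), right 2 to (5,3), up 4 to (1,3), left 2 to (1,1), down 1 to (2,1) — 13 moves in all.
Check: all 14 open cells covered.

(2,2) - (3,2) - (3,1) - (4,1) - (5,1) - (5,2) - (5,3) - (4,3) - (3,3) - (2,3) - (1,3) - (1,2) - (1,1) - (2,1)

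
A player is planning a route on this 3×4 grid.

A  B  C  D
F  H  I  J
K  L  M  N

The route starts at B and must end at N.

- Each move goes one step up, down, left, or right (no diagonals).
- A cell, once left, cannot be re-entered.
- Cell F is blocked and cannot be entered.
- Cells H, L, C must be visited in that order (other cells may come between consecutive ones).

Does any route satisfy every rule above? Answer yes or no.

One route that works: B → H → L → M → I → C → D → J → N.

yes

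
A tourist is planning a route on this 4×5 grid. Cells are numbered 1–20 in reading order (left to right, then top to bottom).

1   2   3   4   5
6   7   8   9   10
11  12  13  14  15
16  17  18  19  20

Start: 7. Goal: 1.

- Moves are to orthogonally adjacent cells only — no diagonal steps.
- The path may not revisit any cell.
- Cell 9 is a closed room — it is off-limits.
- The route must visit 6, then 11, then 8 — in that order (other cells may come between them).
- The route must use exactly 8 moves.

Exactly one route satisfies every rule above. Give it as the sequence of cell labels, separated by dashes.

The waypoints must appear in the order 6, 11, 8, with no cell reused.
Route from 7: left 1 to 6, down 1 to 11, right 2 to 13, up 2 to 3, left 2 to 1 — 8 moves in all.
Check: order respected (6 at step 1, 11 at step 2, 8 at step 5); 8 moves as required.

7 - 6 - 11 - 12 - 13 - 8 - 3 - 2 - 1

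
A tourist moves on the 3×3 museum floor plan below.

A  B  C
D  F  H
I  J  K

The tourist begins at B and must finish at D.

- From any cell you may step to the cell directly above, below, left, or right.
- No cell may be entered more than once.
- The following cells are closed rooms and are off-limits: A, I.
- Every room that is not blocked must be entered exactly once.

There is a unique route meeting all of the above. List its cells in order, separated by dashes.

Need to visit all 7 open cells exactly once, starting at B and ending at D.
Cell K has only two open neighbours (H and J), so the path must pass straight through it: one of those is the cell it's entered from and the other is where it exits.
Route from B: right to C, 2× down (reaching K), left to J, up to F, left to D — 6 moves in all.
Check: all 7 open cells covered.

B - C - H - K - J - F - D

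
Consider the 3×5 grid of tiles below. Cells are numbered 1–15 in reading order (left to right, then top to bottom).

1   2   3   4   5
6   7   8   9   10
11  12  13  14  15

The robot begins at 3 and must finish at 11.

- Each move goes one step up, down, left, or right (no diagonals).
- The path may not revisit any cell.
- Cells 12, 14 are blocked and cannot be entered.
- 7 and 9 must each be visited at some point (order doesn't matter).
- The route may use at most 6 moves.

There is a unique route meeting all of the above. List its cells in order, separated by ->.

3 -> 4 -> 9 -> 8 -> 7 -> 6 -> 11

The budget equals the shortest possible length, so every move has to be on a shortest route through the required cells.
Route from 3: right to 4, down to 9, 3× left (reaching 6), down to 11 — 6 moves in all.
Check: all required cells visited; 6 ≤ 6 moves.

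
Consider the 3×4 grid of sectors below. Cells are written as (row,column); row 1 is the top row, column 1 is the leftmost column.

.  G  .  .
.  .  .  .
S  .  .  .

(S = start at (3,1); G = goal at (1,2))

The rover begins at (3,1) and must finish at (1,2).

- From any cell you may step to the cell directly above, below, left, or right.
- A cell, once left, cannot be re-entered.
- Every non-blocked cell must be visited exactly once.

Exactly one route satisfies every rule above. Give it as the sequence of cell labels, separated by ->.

(3,1) -> (3,2) -> (3,3) -> (3,4) -> (2,4) -> (1,4) -> (1,3) -> (2,3) -> (2,2) -> (2,1) -> (1,1) -> (1,2)

Need to visit all 12 open cells exactly once, starting at (3,1) and ending at (1,2).
Route from (3,1): right 3 to (3,4), up 2 to (1,4), left 1 to (1,3), down 1 to (2,3), left 2 to (2,1), up 1 to (1,1), right 1 to (1,2) — 11 moves in all.
Check: all 12 open cells covered.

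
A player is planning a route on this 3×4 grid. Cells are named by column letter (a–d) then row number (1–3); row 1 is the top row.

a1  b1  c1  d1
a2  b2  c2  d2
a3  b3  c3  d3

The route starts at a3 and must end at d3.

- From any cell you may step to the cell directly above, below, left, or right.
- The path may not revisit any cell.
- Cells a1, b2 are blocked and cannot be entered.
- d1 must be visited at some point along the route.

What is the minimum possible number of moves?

7

Any route passes through d1 somewhere between a3 and d3. Summing Manhattan distances along the two legs (a3 → d1 → d3) gives a lower bound of 5 + 2 = 7 moves.
A route of 7 moves achieves this: a3 → b3 → c3 → c2 → c1 → d1 → d2 → d3.
Since 7 matches the lower bound, it is optimal.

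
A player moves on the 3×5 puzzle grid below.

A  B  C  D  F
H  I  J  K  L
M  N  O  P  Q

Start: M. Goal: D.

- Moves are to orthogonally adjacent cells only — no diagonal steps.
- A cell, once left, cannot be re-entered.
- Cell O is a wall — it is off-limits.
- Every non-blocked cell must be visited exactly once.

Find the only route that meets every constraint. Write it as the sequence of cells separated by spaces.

Need to visit all 14 open cells exactly once, starting at M and ending at D.
Cell N has only two open neighbours (I and M), so the path must pass straight through it: one of those is the cell it's entered from and the other is where it exits.
Route from M: right to N, up to I, left to H, up to A, 2× right (reaching C), down to J, right to K, down to P, right to Q, 2× up (reaching F), left to D — 13 moves in all.
Check: all 14 open cells covered.

M N I H A B C J K P Q L F D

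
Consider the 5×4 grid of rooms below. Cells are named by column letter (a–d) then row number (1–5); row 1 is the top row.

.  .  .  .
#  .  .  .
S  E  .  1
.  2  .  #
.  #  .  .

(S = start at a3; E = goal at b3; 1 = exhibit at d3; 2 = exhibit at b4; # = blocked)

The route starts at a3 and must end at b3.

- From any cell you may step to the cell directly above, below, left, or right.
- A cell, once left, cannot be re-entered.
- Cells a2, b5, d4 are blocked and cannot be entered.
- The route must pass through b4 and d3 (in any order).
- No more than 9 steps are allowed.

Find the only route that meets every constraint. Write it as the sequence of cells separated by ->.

Any route must reach b4 and d3 and still end at b3 within 9 moves, so the order of the required stops is forced.
Route from a3: down 1 to a4, right 2 to c4, up 1 to c3, right 1 to d3, up 1 to d2, left 2 to b2, down 1 to b3 — 9 moves in all.
Check: all required cells visited; 9 ≤ 9 moves.

a3 -> a4 -> b4 -> c4 -> c3 -> d3 -> d2 -> c2 -> b2 -> b3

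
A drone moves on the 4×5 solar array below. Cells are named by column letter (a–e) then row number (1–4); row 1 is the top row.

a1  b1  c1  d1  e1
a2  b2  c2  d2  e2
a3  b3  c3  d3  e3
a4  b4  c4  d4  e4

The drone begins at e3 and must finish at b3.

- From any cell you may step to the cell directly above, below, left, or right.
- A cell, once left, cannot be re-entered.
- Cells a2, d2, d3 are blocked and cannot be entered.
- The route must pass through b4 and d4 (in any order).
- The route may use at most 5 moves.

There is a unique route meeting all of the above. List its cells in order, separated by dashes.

The budget equals the shortest possible length, so every move has to be on a shortest route through the required cells.
Route from e3: down 1 to e4, left 3 to b4, up 1 to b3 — 5 moves in all.
Check: all required cells visited; 5 ≤ 5 moves.

e3 - e4 - d4 - c4 - b4 - b3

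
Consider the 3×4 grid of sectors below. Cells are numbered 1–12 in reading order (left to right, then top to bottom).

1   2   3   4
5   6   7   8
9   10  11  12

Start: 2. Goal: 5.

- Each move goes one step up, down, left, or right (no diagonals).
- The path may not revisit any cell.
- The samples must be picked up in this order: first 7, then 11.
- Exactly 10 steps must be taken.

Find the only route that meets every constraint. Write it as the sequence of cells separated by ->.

2 -> 6 -> 7 -> 3 -> 4 -> 8 -> 12 -> 11 -> 10 -> 9 -> 5

The waypoints must appear in the order 7, 11, with no cell reused.
Route from 2: down to 6, right to 7, up to 3, right to 4, 2× down (reaching 12), 3× left (reaching 9), up to 5 — 10 moves in all.
Check: order respected (7 at step 2, 11 at step 7); 10 moves as required.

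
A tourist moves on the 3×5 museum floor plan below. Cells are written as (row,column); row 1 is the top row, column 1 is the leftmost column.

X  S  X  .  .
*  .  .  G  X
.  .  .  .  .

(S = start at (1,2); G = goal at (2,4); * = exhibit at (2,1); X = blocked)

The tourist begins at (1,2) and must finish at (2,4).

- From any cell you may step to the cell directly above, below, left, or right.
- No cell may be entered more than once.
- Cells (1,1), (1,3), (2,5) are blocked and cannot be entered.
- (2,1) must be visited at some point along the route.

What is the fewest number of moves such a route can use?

7

Any route passes through (2,1) somewhere between (1,2) and (2,4). Summing Manhattan distances along the two legs ((1,2) → (2,1) → (2,4)) gives a lower bound of 2 + 3 = 5 moves.
The shortest route satisfying every rule uses 7 moves: (1,2) → (2,2) → (2,1) → (3,1) → (3,2) → (3,3) → (2,3) → (2,4).
The no-revisit rule (legs can't share cells) pushes the minimum above the 5-move bound; an exhaustive check rules out every length from 5 to 6, leaving 7 as the minimum.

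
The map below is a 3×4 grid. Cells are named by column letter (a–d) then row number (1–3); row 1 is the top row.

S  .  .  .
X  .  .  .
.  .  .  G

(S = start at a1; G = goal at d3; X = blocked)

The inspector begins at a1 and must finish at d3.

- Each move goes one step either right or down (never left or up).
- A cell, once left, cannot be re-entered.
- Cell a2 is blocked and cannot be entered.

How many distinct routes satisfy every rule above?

6

A right/down-only route from a1 to d3 makes exactly 2 down-moves and 3 right-moves in some order.
With no other constraints that would be C(5,2) = 10 routes.
Subtract routes through each blocked cell (inclusion–exclusion for overlaps): − through a2: 4 → 6.
That gives 6 routes.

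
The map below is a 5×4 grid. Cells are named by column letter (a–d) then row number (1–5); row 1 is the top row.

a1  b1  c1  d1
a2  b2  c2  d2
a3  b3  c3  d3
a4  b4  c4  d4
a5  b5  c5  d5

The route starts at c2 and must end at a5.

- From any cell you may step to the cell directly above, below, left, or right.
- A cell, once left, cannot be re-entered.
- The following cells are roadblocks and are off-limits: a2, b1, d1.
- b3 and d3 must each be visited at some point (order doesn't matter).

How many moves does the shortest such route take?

Any route passes through b3 and d3 in some order between c2 and a5. Summing Manhattan distances along each leg and taking the cheapest ordering (c2 → d3 → b3 → a5) gives a lower bound of 2 + 2 + 3 = 7 moves.
A route of 7 moves achieves this: c2 → d2 → d3 → c3 → b3 → b4 → b5 → a5.
Since 7 matches the lower bound, it is optimal.

7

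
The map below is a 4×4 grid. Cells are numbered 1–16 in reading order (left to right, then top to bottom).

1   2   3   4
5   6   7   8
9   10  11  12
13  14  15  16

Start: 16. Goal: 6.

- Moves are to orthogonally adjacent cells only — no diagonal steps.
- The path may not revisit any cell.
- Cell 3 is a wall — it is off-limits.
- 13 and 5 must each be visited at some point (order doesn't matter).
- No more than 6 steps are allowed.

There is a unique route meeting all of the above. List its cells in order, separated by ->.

The 6-move cap with required stops at 13, 5 leaves no slack for detours.
Route from 16: left 3 to 13, up 2 to 5, right 1 to 6 — 6 moves in all.
Check: all required cells visited; 6 ≤ 6 moves.

16 -> 15 -> 14 -> 13 -> 9 -> 5 -> 6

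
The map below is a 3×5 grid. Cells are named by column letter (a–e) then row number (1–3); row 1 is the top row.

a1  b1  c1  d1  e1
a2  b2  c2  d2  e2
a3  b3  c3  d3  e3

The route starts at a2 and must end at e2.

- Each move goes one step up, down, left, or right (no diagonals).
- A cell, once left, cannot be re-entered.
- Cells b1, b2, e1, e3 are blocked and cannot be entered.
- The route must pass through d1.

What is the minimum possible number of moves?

Any route passes through d1 somewhere between a2 and e2. Summing Manhattan distances along the two legs (a2 → d1 → e2) gives a lower bound of 4 + 2 = 6 moves.
That bound ignores the blocked cells. Measuring each leg by the fewest moves that actually steer around them (a2→d1: 6; d1→e2: 2) raises the lower bound to 8.
A route of 8 moves exists: a2 → a3 → b3 → c3 → c2 → c1 → d1 → d2 → e2.
Since 8 matches that lower bound, it is optimal.

8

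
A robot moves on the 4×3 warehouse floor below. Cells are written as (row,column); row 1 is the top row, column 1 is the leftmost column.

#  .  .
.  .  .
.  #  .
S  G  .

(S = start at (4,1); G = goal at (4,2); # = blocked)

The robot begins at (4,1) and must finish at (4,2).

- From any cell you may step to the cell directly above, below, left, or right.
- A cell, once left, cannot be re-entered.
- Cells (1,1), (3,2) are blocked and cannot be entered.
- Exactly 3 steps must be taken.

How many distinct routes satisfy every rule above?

0

Need simple routes of exactly 3 moves from (4,1) to (4,2) (Manhattan distance 1, so 1 moves are spent on a detour and 1 undoing it).
No route satisfies every constraint, so the count is 0.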